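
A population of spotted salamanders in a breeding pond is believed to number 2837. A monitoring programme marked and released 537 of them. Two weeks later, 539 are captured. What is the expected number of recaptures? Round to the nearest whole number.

Expected recaptures E[R] = M·C / N.
E[R] = 537 × 539 / 2837 = 289443 / 2837 ≈ 102.0 → 102

expected recaptures ≈ 102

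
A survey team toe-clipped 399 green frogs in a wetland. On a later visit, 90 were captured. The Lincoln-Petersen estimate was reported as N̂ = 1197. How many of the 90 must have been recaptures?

From N = M·C/R: R = M·C / N = 399·90 / 1197 = 35910 / 1197 = 30.

R = 30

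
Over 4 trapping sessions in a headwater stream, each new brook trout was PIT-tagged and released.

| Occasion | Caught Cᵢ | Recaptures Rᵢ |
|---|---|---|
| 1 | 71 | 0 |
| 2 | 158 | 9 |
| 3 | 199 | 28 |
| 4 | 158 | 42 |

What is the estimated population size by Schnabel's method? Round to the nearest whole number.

N ≈ 1478

Marked at large before each occasion: Mᵢ = Σⱼ<ᵢ (Cⱼ − Rⱼ) → M1=0, M2=71, M3=220, M4=391
Σ MᵢCᵢ = 0·71 + 71·158 + 220·199 + 391·158 = 0 + 11218 + 43780 + 61778 = 116776
Σ Rᵢ = 0 + 9 + 28 + 42 = 79
N̂ = 116776 / 79 ≈ 1478.2 → 1478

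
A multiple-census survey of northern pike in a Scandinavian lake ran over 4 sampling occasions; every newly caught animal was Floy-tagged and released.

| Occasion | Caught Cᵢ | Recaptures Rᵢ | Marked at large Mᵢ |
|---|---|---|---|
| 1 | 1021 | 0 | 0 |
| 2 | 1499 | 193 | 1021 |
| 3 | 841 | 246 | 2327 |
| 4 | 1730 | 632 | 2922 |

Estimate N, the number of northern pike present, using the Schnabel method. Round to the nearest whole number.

N ≈ 7976

Σ MᵢCᵢ = 0·1021 + 1021·1499 + 2327·841 + 2922·1730 = 0 + 1530479 + 1957007 + 5055060 = 8542546
Σ Rᵢ = 0 + 193 + 246 + 632 = 1071
N̂ = 8542546 / 1071 ≈ 7976.2 → 7976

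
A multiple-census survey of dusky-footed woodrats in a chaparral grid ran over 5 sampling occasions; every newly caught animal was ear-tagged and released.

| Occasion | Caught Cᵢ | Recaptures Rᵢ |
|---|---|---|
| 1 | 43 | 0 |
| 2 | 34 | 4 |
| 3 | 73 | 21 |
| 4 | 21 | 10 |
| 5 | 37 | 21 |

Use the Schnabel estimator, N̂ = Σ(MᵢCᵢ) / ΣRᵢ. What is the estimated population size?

Marked at large before each occasion: Mᵢ = Σⱼ<ᵢ (Cⱼ − Rⱼ) → M1=0, M2=43, M3=73, M4=125, M5=136
Σ MᵢCᵢ = 0·43 + 43·34 + 73·73 + 125·21 + 136·37 = 0 + 1462 + 5329 + 2625 + 5032 = 14448
Σ Rᵢ = 0 + 4 + 21 + 10 + 21 = 56
N̂ = 14448 / 56 = 258

N = 258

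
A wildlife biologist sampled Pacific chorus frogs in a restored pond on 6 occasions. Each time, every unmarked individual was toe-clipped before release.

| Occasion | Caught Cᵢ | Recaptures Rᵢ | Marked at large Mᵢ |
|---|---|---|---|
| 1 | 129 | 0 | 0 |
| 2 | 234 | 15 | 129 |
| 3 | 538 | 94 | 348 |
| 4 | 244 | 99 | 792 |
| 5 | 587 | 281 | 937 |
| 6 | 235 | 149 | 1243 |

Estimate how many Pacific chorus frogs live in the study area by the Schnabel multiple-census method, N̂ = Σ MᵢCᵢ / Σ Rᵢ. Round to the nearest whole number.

N ≈ 1964

Σ MᵢCᵢ = 0·129 + 129·234 + 348·538 + 792·244 + 937·587 + 1243·235 = 0 + 30186 + 187224 + 193248 + 550019 + 292105 = 1252782
Σ Rᵢ = 0 + 15 + 94 + 99 + 281 + 149 = 638
N̂ = 1252782 / 638 ≈ 1963.6 → 1964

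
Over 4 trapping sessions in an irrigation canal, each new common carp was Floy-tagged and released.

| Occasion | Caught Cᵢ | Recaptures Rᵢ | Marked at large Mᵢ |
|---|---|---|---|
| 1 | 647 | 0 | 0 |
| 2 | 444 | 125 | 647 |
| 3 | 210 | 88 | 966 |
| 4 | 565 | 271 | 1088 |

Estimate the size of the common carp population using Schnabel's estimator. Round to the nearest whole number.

N ≈ 2283

Σ MᵢCᵢ = 0·647 + 647·444 + 966·210 + 1088·565 = 0 + 287268 + 202860 + 614720 = 1104848
Σ Rᵢ = 0 + 125 + 88 + 271 = 484
N̂ = 1104848 / 484 ≈ 2282.7 → 2283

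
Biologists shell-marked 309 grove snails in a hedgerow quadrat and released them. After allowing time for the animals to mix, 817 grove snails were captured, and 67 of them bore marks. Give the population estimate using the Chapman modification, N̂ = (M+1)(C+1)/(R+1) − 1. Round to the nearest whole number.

N ≈ 3728

N̂ = (309+1)(817+1)/(67+1) − 1 = 310·818/68 − 1
= 253580/68 − 1 ≈ 3729.1 − 1 ≈ 3728.1 → 3728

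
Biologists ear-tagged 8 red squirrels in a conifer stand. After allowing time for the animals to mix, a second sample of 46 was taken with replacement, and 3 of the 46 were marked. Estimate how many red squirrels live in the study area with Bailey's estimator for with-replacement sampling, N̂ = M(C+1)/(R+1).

N̂ = 8·(46+1)/(3+1) = 8·47/4 = 376/4 = 94

N = 94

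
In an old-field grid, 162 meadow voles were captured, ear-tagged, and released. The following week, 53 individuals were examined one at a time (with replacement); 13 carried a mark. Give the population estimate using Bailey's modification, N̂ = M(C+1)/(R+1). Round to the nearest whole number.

N ≈ 625

N̂ = 162·(53+1)/(13+1) = 162·54/14 = 8748/14 ≈ 624.9 → 625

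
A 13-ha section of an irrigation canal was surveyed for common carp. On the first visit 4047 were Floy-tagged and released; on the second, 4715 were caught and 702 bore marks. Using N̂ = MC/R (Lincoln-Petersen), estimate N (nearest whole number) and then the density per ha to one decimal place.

density ≈ 2090.9 common carp per ha

N̂ = 4047·4715/702 = 19081605/702 ≈ 27181.8 → 27182
Density = N̂ / area = 27182 / 13 ≈ 2090.92 → 2090.9 per ha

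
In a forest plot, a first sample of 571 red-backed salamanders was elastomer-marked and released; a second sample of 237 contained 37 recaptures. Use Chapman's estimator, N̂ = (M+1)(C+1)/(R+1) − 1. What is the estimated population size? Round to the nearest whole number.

N ≈ 3582

N̂ = (571+1)(237+1)/(37+1) − 1 = 572·238/38 − 1
= 136136/38 − 1 ≈ 3582.5 − 1 ≈ 3581.5 → 3582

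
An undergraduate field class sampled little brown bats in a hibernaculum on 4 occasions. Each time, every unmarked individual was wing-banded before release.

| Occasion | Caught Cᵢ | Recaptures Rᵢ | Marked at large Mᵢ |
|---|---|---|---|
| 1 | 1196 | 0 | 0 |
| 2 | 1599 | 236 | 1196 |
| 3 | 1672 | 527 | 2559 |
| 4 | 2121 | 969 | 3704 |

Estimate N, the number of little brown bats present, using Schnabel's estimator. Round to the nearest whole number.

N ≈ 8110

Σ MᵢCᵢ = 0·1196 + 1196·1599 + 2559·1672 + 3704·2121 = 0 + 1912404 + 4278648 + 7856184 = 14047236
Σ Rᵢ = 0 + 236 + 527 + 969 = 1732
N̂ = 14047236 / 1732 ≈ 8110.4 → 8110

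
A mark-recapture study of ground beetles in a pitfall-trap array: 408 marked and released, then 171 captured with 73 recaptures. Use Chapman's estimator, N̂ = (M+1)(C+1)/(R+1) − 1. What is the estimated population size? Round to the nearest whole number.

N ≈ 950

N̂ = (408+1)(171+1)/(73+1) − 1 = 409·172/74 − 1
= 70348/74 − 1 ≈ 950.6 − 1 ≈ 949.6 → 950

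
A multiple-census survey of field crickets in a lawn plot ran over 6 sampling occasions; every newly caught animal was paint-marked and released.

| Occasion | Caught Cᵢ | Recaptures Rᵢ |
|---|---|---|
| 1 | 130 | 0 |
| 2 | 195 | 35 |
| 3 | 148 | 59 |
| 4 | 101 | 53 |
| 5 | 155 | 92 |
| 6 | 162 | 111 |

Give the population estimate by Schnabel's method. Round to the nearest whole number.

Marked at large before each occasion: Mᵢ = Σⱼ<ᵢ (Cⱼ − Rⱼ) → M1=0, M2=130, M3=290, M4=379, M5=427, M6=490
Σ MᵢCᵢ = 0·130 + 130·195 + 290·148 + 379·101 + 427·155 + 490·162 = 0 + 25350 + 42920 + 38279 + 66185 + 79380 = 252114
Σ Rᵢ = 0 + 35 + 59 + 53 + 92 + 111 = 350
N̂ = 252114 / 350 ≈ 720.3 → 720

N ≈ 720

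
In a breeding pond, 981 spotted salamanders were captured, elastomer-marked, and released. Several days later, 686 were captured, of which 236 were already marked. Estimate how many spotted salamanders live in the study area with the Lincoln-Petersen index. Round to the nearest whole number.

N ≈ 2852

Lincoln-Petersen assumes M/N = R/C, so N = M·C / R.
N = (981 × 686) / 236 = 672966 / 236 ≈ 2851.6 → 2852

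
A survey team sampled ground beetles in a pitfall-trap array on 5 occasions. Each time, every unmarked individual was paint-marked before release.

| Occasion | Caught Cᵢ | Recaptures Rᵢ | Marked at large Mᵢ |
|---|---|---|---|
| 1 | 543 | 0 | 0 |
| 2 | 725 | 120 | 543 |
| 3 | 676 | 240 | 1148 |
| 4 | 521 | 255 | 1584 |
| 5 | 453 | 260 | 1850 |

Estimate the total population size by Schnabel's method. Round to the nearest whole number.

Σ MᵢCᵢ = 0·543 + 543·725 + 1148·676 + 1584·521 + 1850·453 = 0 + 393675 + 776048 + 825264 + 838050 = 2833037
Σ Rᵢ = 0 + 120 + 240 + 255 + 260 = 875
N̂ = 2833037 / 875 ≈ 3237.8 → 3238

N ≈ 3238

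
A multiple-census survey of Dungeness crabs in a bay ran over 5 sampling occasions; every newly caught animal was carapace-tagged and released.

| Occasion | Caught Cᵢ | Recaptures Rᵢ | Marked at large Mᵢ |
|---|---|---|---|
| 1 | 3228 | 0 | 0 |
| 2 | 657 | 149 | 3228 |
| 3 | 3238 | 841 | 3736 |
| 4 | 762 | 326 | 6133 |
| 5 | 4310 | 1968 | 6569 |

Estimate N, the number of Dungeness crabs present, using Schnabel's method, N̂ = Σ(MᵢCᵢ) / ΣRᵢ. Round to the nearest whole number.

Σ MᵢCᵢ = 0·3228 + 3228·657 + 3736·3238 + 6133·762 + 6569·4310 = 0 + 2120796 + 12097168 + 4673346 + 28312390 = 47203700
Σ Rᵢ = 0 + 149 + 841 + 326 + 1968 = 3284
N̂ = 47203700 / 3284 ≈ 14373.8 → 14374

N ≈ 14,374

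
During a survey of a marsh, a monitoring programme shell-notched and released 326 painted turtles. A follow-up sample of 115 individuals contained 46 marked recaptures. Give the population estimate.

N = (326 × 115) / 46 = 37490 / 46 = 815

N = 815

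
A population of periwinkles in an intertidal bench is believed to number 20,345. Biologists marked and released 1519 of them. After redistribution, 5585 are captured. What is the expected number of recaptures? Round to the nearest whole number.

expected recaptures ≈ 417

Expected recaptures E[R] = M·C / N.
E[R] = 1519 × 5585 / 20345 = 8483615 / 20345 ≈ 417.0 → 417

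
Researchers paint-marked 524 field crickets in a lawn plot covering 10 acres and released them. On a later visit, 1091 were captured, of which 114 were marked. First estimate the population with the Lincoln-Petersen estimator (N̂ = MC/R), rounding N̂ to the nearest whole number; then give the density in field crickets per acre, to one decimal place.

density ≈ 501.5 field crickets per acre

N̂ = 524·1091/114 = 571684/114 ≈ 5014.8 → 5015
Density = N̂ / area = 5015 / 10 ≈ 501.50 → 501.5 per acre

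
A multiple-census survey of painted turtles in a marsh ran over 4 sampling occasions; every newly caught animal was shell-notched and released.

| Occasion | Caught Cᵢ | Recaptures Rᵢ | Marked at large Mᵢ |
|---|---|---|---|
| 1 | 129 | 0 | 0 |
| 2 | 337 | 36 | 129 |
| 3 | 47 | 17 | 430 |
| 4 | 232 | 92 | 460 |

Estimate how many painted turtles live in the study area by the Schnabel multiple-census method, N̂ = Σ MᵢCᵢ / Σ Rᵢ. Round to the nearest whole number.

Σ MᵢCᵢ = 0·129 + 129·337 + 430·47 + 460·232 = 0 + 43473 + 20210 + 106720 = 170403
Σ Rᵢ = 0 + 36 + 17 + 92 = 145
N̂ = 170403 / 145 ≈ 1175.2 → 1175

N ≈ 1175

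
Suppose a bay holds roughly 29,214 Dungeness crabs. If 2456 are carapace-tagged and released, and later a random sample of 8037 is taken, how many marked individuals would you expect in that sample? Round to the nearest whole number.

expected recaptures ≈ 676

The marked fraction of the population is 2456/29214, so in a sample of 8037 expect C·(M/N) marked.
E[R] = 2456 × 8037 / 29214 = 19738872 / 29214 ≈ 675.7 → 676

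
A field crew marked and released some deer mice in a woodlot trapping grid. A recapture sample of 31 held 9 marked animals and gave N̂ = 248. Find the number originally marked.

M = 72

From N = M·C/R: M = N·R / C = 248·9 / 31 = 2232 / 31 = 72.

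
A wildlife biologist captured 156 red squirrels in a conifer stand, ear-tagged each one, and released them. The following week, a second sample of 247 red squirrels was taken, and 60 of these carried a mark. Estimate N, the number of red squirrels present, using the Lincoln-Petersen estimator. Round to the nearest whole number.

N = (156 × 247) / 60 = 38532 / 60 ≈ 642.2 → 642

N ≈ 642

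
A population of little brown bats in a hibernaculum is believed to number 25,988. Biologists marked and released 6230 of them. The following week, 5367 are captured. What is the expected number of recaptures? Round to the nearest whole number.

The marked fraction of the population is 6230/25988, so in a sample of 5367 expect C·(M/N) marked.
E[R] = 6230 × 5367 / 25988 = 33436410 / 25988 ≈ 1286.6 → 1287

expected recaptures ≈ 1287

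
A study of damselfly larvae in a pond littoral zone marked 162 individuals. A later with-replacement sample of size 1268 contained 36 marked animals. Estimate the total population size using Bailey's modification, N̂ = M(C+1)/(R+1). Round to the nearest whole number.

N ≈ 5556

N̂ = 162·(1268+1)/(36+1) = 162·1269/37 = 205578/37 ≈ 5556.2 → 5556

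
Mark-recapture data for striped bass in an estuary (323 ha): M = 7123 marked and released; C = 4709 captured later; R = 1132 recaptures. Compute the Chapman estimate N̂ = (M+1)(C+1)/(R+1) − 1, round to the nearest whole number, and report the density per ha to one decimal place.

density ≈ 91.7 striped bass per ha

N̂ = 7124·4710/1133 − 1 = 33554040/1133 − 1 ≈ 29614.2 → 29614
Density = N̂ / area = 29614 / 323 ≈ 91.68 → 91.7 per ha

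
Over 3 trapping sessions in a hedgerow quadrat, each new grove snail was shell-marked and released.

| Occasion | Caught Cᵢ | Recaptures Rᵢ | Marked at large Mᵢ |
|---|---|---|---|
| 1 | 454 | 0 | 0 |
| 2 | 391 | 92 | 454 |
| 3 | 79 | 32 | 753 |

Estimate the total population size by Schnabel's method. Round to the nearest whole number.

Σ MᵢCᵢ = 0·454 + 454·391 + 753·79 = 0 + 177514 + 59487 = 237001
Σ Rᵢ = 0 + 92 + 32 = 124
N̂ = 237001 / 124 ≈ 1911.3 → 1911

N ≈ 1911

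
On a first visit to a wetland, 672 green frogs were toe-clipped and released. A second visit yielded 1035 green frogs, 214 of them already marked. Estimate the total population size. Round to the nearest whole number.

Lincoln-Petersen assumes M/N = R/C, so N = M·C / R.
N = (672 × 1035) / 214 = 695520 / 214 ≈ 3250.1 → 3250

N ≈ 3250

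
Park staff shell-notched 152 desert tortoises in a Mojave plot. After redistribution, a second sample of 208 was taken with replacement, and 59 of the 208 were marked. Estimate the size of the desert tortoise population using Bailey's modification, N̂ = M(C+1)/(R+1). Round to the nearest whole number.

N ≈ 529

N̂ = 152·(208+1)/(59+1) = 152·209/60 = 31768/60 ≈ 529.47 → 529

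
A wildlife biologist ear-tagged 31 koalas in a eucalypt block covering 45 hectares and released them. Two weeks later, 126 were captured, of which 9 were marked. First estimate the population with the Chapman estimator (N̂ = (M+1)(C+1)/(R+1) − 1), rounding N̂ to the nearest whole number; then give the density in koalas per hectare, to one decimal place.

density ≈ 9.0 koalas per hectare

N̂ = 32·127/10 − 1 = 4064/10 − 1 ≈ 405.4 → 405
Density = N̂ / area = 405 / 45 = 9.0 per hectare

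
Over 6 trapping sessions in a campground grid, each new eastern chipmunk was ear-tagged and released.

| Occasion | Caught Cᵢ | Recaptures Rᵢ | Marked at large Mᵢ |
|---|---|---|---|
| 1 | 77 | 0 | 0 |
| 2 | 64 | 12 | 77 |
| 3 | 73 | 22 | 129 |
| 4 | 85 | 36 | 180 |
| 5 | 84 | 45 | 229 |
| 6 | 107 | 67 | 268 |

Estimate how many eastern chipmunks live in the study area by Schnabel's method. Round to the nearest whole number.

N ≈ 426

Σ MᵢCᵢ = 0·77 + 77·64 + 129·73 + 180·85 + 229·84 + 268·107 = 0 + 4928 + 9417 + 15300 + 19236 + 28676 = 77557
Σ Rᵢ = 0 + 12 + 22 + 36 + 45 + 67 = 182
N̂ = 77557 / 182 ≈ 426.1 → 426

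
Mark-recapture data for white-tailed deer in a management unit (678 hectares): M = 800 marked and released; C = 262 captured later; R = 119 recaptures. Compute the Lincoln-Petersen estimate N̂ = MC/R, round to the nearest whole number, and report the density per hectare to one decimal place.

N̂ = 800·262/119 = 209600/119 ≈ 1761.3 → 1761
Density = N̂ / area = 1761 / 678 ≈ 2.60 → 2.6 per hectare

density ≈ 2.6 white-tailed deer per hectare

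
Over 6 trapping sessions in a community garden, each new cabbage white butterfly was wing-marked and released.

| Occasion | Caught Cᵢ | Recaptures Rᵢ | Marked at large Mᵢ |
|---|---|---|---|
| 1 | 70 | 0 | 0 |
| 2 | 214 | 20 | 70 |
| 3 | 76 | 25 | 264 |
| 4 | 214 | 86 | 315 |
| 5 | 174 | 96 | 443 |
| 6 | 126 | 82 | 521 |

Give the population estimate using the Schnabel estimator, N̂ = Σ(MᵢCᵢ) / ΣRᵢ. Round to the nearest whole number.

Σ MᵢCᵢ = 0·70 + 70·214 + 264·76 + 315·214 + 443·174 + 521·126 = 0 + 14980 + 20064 + 67410 + 77082 + 65646 = 245182
Σ Rᵢ = 0 + 20 + 25 + 86 + 96 + 82 = 309
N̂ = 245182 / 309 ≈ 793.47 → 793

N ≈ 793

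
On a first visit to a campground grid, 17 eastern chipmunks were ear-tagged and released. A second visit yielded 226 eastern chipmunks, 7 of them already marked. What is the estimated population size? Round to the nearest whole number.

N ≈ 549

Lincoln-Petersen assumes M/N = R/C, so N = M·C / R.
N = (17 × 226) / 7 = 3842 / 7 ≈ 548.9 → 549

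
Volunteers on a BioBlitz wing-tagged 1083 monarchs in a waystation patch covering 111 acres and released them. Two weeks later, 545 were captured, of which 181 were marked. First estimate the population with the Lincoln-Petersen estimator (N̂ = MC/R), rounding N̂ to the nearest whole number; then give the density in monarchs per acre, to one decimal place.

N̂ = 1083·545/181 = 590235/181 ≈ 3261.0 → 3261
Density = N̂ / area = 3261 / 111 ≈ 29.38 → 29.4 per acre

density ≈ 29.4 monarchs per acre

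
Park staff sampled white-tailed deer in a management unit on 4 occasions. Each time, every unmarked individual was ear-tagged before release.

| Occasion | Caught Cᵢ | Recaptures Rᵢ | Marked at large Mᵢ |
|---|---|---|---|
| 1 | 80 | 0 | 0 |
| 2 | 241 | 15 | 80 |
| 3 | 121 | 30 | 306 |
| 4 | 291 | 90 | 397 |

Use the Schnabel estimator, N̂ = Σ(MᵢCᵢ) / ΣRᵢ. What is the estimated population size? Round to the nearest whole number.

Σ MᵢCᵢ = 0·80 + 80·241 + 306·121 + 397·291 = 0 + 19280 + 37026 + 115527 = 171833
Σ Rᵢ = 0 + 15 + 30 + 90 = 135
N̂ = 171833 / 135 ≈ 1272.8 → 1273

N ≈ 1273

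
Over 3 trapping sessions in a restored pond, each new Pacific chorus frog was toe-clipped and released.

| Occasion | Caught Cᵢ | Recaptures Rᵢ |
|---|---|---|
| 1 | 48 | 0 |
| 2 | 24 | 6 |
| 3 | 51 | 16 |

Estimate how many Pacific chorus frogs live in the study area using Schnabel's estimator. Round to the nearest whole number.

Marked at large before each occasion: Mᵢ = Σⱼ<ᵢ (Cⱼ − Rⱼ) → M1=0, M2=48, M3=66
Σ MᵢCᵢ = 0·48 + 48·24 + 66·51 = 0 + 1152 + 3366 = 4518
Σ Rᵢ = 0 + 6 + 16 = 22
N̂ = 4518 / 22 ≈ 205.4 → 205

N ≈ 205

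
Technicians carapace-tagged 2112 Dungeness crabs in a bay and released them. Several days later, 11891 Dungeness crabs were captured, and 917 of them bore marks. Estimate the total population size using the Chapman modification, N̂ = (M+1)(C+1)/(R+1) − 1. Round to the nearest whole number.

N ≈ 27,371

N̂ = (2112+1)(11891+1)/(917+1) − 1 = 2113·11892/918 − 1
= 25127796/918 − 1 ≈ 27372.3 − 1 ≈ 27371.3 → 27371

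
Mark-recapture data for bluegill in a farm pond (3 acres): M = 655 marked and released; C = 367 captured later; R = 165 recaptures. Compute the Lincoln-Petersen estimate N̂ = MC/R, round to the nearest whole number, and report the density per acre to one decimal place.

N̂ = 655·367/165 = 240385/165 ≈ 1456.9 → 1457
Density = N̂ / area = 1457 / 3 ≈ 485.67 → 485.7 per acre

density ≈ 485.7 bluegill per acre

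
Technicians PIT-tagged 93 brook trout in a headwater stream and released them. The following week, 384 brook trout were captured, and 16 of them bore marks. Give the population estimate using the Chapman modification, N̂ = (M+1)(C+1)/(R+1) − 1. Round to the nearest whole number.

N ≈ 2128

N̂ = (93+1)(384+1)/(16+1) − 1 = 94·385/17 − 1
= 36190/17 − 1 ≈ 2128.8 − 1 ≈ 2127.8 → 2128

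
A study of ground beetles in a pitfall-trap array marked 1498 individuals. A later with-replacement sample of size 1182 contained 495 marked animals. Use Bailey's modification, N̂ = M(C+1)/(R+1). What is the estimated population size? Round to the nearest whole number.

N̂ = 1498·(1182+1)/(495+1) = 1498·1183/496 = 1772134/496 ≈ 3572.9 → 3573

N ≈ 3573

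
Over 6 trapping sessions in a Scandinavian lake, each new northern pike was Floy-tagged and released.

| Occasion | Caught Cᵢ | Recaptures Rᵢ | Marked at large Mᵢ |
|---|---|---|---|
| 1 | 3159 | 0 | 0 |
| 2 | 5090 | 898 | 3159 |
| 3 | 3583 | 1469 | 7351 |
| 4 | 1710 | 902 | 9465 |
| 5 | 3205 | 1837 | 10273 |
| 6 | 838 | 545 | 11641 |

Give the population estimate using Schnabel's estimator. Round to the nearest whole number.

Σ MᵢCᵢ = 0·3159 + 3159·5090 + 7351·3583 + 9465·1710 + 10273·3205 + 11641·838 = 0 + 16079310 + 26338633 + 16185150 + 32924965 + 9755158 = 101283216
Σ Rᵢ = 0 + 898 + 1469 + 902 + 1837 + 545 = 5651
N̂ = 101283216 / 5651 ≈ 17923.1 → 17923

N ≈ 17,923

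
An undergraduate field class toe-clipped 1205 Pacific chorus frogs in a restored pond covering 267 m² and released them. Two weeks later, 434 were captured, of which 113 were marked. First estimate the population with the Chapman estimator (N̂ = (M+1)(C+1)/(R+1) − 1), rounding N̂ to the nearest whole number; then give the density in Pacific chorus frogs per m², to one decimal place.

density ≈ 17.2 Pacific chorus frogs per m²

N̂ = 1206·435/114 − 1 = 524610/114 − 1 ≈ 4600.8 → 4601
Density = N̂ / area = 4601 / 267 ≈ 17.23 → 17.2 per m²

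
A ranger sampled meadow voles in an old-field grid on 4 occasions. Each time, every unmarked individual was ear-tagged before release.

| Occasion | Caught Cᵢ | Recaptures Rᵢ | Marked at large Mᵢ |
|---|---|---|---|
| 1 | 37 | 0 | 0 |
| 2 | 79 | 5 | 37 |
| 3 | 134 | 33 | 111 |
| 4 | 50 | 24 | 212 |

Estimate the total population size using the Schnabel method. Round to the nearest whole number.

Σ MᵢCᵢ = 0·37 + 37·79 + 111·134 + 212·50 = 0 + 2923 + 14874 + 10600 = 28397
Σ Rᵢ = 0 + 5 + 33 + 24 = 62
N̂ = 28397 / 62 ≈ 458.0 → 458

N ≈ 458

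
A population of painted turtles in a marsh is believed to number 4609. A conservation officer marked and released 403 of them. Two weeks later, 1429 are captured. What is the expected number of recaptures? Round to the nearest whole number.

The marked fraction of the population is 403/4609, so in a sample of 1429 expect C·(M/N) marked.
E[R] = 403 × 1429 / 4609 = 575887 / 4609 ≈ 124.9 → 125

expected recaptures ≈ 125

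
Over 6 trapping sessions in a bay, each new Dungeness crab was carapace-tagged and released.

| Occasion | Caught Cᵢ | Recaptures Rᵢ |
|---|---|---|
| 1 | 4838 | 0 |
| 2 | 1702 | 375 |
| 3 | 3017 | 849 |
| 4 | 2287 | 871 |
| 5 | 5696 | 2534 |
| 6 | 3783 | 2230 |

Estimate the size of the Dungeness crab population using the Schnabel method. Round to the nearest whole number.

N ≈ 21,908

Marked at large before each occasion: Mᵢ = Σⱼ<ᵢ (Cⱼ − Rⱼ) → M1=0, M2=4838, M3=6165, M4=8333, M5=9749, M6=12911
Σ MᵢCᵢ = 0·4838 + 4838·1702 + 6165·3017 + 8333·2287 + 9749·5696 + 12911·3783 = 0 + 8234276 + 18599805 + 19057571 + 55530304 + 48842313 = 150264269
Σ Rᵢ = 0 + 375 + 849 + 871 + 2534 + 2230 = 6859
N̂ = 150264269 / 6859 ≈ 21907.6 → 21908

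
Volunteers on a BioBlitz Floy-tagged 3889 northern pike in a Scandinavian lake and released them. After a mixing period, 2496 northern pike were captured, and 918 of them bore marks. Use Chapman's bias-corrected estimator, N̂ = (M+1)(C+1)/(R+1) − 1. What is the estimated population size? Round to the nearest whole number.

N̂ = (3889+1)(2496+1)/(918+1) − 1 = 3890·2497/919 − 1
= 9713330/919 − 1 ≈ 10569.46 − 1 ≈ 10568.46 → 10568

N ≈ 10,568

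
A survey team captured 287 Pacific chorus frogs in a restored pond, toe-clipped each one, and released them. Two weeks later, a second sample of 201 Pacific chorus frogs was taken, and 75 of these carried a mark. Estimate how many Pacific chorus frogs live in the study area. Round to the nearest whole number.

N = (287 × 201) / 75 = 57687 / 75 ≈ 769.2 → 769

N ≈ 769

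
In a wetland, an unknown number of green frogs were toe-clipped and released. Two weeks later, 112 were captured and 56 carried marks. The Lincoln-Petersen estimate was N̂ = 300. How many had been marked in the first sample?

From N = M·C/R: M = N·R / C = 300·56 / 112 = 16800 / 112 = 150.

M = 150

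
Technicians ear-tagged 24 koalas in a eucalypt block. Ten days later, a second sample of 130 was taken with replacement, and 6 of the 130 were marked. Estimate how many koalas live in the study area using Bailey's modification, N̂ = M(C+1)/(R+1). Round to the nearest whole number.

N ≈ 449

N̂ = 24·(130+1)/(6+1) = 24·131/7 = 3144/7 ≈ 449.1 → 449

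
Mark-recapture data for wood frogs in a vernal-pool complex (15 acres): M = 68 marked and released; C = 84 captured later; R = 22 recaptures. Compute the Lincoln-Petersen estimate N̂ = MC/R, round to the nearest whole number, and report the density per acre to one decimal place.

N̂ = 68·84/22 = 5712/22 ≈ 259.6 → 260
Density = N̂ / area = 260 / 15 ≈ 17.33 → 17.3 per acre

density ≈ 17.3 wood frogs per acre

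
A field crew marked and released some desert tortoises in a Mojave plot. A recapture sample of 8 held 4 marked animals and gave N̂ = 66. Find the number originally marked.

M = 33

From N = M·C/R: M = N·R / C = 66·4 / 8 = 264 / 8 = 33.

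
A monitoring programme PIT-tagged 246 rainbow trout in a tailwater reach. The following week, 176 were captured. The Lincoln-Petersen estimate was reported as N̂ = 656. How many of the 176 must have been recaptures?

From N = M·C/R: R = M·C / N = 246·176 / 656 = 43296 / 656 = 66.

R = 66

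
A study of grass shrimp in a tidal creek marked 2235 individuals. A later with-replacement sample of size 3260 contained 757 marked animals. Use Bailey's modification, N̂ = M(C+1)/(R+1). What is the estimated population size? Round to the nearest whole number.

N ≈ 9615

N̂ = 2235·(3260+1)/(757+1) = 2235·3261/758 = 7288335/758 ≈ 9615.2 → 9615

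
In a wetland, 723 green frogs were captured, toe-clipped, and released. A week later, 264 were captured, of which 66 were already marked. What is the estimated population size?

If marked individuals mix randomly, R/C ≈ M/N, giving N ≈ M·C/R.
N = (723 × 264) / 66 = 190872 / 66 = 2892

N = 2892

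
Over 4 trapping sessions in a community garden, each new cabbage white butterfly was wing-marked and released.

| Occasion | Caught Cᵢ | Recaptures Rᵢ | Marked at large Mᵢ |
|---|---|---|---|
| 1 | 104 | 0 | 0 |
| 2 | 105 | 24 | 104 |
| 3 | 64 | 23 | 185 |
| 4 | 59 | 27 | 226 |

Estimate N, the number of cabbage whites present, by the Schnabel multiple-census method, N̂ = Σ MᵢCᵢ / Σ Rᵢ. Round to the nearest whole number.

Σ MᵢCᵢ = 0·104 + 104·105 + 185·64 + 226·59 = 0 + 10920 + 11840 + 13334 = 36094
Σ Rᵢ = 0 + 24 + 23 + 27 = 74
N̂ = 36094 / 74 ≈ 487.8 → 488

N ≈ 488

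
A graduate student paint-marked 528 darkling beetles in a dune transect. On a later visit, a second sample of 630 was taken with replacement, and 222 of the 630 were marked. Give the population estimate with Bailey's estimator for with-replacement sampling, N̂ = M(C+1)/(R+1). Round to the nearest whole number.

N ≈ 1494

N̂ = 528·(630+1)/(222+1) = 528·631/223 = 333168/223 ≈ 1494.0 → 1494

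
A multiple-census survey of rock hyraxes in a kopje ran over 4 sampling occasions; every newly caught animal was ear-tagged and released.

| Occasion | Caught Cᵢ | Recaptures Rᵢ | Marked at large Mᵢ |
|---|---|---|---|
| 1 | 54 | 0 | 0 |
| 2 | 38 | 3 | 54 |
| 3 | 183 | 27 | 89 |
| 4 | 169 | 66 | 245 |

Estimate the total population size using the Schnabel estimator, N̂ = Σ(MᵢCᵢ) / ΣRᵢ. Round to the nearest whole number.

Σ MᵢCᵢ = 0·54 + 54·38 + 89·183 + 245·169 = 0 + 2052 + 16287 + 41405 = 59744
Σ Rᵢ = 0 + 3 + 27 + 66 = 96
N̂ = 59744 / 96 ≈ 622.3 → 622

N ≈ 622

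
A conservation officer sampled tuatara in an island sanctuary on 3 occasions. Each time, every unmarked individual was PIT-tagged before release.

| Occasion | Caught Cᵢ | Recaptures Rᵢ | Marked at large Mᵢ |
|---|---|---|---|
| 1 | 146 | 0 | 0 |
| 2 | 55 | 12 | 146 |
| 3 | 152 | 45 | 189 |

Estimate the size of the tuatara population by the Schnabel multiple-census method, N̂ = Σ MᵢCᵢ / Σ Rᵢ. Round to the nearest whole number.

N ≈ 645

Σ MᵢCᵢ = 0·146 + 146·55 + 189·152 = 0 + 8030 + 28728 = 36758
Σ Rᵢ = 0 + 12 + 45 = 57
N̂ = 36758 / 57 ≈ 644.9 → 645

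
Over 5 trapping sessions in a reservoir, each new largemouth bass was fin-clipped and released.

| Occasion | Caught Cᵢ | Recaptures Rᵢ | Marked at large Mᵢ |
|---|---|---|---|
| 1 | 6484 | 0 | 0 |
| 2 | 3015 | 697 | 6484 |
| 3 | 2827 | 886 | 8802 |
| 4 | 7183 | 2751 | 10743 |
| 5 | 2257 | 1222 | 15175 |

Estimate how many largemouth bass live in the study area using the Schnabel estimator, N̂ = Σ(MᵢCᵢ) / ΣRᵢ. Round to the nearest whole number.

N ≈ 28,051

Σ MᵢCᵢ = 0·6484 + 6484·3015 + 8802·2827 + 10743·7183 + 15175·2257 = 0 + 19549260 + 24883254 + 77166969 + 34249975 = 155849458
Σ Rᵢ = 0 + 697 + 886 + 2751 + 1222 = 5556
N̂ = 155849458 / 5556 ≈ 28050.7 → 28051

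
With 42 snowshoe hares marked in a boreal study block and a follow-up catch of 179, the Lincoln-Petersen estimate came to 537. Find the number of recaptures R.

From N = M·C/R: R = M·C / N = 42·179 / 537 = 7518 / 537 = 14.

R = 14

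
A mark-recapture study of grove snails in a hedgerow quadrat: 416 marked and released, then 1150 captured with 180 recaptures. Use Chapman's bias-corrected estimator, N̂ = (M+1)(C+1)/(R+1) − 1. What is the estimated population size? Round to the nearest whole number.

N ≈ 2651

N̂ = (416+1)(1150+1)/(180+1) − 1 = 417·1151/181 − 1
= 479967/181 − 1 ≈ 2651.8 − 1 ≈ 2650.8 → 2651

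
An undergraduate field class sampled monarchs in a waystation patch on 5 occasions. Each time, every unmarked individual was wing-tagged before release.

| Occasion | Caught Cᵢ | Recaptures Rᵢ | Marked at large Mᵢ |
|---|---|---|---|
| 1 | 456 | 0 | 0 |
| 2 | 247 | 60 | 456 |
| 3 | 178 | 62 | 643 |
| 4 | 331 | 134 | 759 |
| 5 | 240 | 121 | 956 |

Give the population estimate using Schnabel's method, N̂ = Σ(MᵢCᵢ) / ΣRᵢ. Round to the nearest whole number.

Σ MᵢCᵢ = 0·456 + 456·247 + 643·178 + 759·331 + 956·240 = 0 + 112632 + 114454 + 251229 + 229440 = 707755
Σ Rᵢ = 0 + 60 + 62 + 134 + 121 = 377
N̂ = 707755 / 377 ≈ 1877.3 → 1877

N ≈ 1877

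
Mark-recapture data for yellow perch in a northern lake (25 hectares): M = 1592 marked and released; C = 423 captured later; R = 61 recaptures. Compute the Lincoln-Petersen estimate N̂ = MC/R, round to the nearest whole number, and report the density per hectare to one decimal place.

density ≈ 441.6 yellow perch per hectare

N̂ = 1592·423/61 = 673416/61 ≈ 11039.6 → 11040
Density = N̂ / area = 11040 / 25 ≈ 441.60 → 441.6 per hectare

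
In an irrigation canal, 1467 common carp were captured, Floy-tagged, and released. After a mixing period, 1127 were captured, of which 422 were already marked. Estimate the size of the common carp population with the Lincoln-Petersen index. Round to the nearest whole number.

N ≈ 3918

If marked individuals mix randomly, R/C ≈ M/N, giving N ≈ M·C/R.
N = (1467 × 1127) / 422 = 1653309 / 422 ≈ 3917.8 → 3918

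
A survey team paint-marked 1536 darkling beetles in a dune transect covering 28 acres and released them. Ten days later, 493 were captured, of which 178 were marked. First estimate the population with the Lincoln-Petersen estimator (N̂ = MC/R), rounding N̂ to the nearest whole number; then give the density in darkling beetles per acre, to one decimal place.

N̂ = 1536·493/178 = 757248/178 ≈ 4254.2 → 4254
Density = N̂ / area = 4254 / 28 ≈ 151.93 → 151.9 per acre

density ≈ 151.9 darkling beetles per acre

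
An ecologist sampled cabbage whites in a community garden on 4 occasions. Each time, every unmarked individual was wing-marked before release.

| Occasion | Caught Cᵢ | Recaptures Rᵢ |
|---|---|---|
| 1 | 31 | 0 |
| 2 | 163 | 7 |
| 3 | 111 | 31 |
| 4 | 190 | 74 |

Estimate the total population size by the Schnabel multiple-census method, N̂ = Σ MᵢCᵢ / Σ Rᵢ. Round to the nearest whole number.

Marked at large before each occasion: Mᵢ = Σⱼ<ᵢ (Cⱼ − Rⱼ) → M1=0, M2=31, M3=187, M4=267
Σ MᵢCᵢ = 0·31 + 31·163 + 187·111 + 267·190 = 0 + 5053 + 20757 + 50730 = 76540
Σ Rᵢ = 0 + 7 + 31 + 74 = 112
N̂ = 76540 / 112 ≈ 683.4 → 683

N ≈ 683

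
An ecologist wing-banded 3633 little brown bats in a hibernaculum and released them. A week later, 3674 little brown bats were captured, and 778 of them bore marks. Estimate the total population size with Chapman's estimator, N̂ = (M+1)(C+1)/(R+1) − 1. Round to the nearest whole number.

N̂ = (3633+1)(3674+1)/(778+1) − 1 = 3634·3675/779 − 1
= 13354950/779 − 1 ≈ 17143.7 − 1 ≈ 17142.7 → 17143

N ≈ 17,143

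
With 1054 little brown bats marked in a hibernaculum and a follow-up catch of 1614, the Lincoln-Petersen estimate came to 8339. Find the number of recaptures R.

From N = M·C/R: R = M·C / N = 1054·1614 / 8339 = 1701156 / 8339 = 204.

R = 204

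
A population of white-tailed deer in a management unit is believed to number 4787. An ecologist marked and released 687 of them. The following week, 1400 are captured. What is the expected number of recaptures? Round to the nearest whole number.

expected recaptures ≈ 201

Expected recaptures E[R] = M·C / N.
E[R] = 687 × 1400 / 4787 = 961800 / 4787 ≈ 200.9 → 201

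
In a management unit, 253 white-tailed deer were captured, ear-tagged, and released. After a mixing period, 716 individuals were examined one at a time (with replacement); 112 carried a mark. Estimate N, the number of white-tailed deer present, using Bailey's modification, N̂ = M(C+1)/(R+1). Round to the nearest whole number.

N ≈ 1605

N̂ = 253·(716+1)/(112+1) = 253·717/113 = 181401/113 ≈ 1605.3 → 1605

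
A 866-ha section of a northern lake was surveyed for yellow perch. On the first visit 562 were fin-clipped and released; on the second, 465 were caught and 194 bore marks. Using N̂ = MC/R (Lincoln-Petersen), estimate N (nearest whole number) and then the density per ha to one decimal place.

N̂ = 562·465/194 = 261330/194 ≈ 1347.1 → 1347
Density = N̂ / area = 1347 / 866 ≈ 1.56 → 1.6 per ha

density ≈ 1.6 yellow perch per ha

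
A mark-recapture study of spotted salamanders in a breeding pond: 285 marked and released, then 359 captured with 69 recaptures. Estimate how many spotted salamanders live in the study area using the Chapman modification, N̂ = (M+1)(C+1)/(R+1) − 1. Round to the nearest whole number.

N̂ = (285+1)(359+1)/(69+1) − 1 = 286·360/70 − 1
= 102960/70 − 1 ≈ 1470.9 − 1 ≈ 1469.9 → 1470

N ≈ 1470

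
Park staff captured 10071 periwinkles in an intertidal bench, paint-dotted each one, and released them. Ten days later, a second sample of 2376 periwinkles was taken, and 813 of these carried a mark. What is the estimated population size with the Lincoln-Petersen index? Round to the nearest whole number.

N ≈ 29,433

Lincoln-Petersen assumes M/N = R/C, so N = M·C / R.
N = (10071 × 2376) / 813 = 23928696 / 813 ≈ 29432.6 → 29433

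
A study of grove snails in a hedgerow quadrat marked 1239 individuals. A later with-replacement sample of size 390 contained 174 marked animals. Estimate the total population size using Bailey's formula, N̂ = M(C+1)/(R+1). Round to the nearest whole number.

N ≈ 2768

N̂ = 1239·(390+1)/(174+1) = 1239·391/175 = 484449/175 ≈ 2768.3 → 2768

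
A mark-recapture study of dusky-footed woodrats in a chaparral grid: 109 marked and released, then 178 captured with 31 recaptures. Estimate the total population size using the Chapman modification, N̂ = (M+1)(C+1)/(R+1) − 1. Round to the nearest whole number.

N ≈ 614

N̂ = (109+1)(178+1)/(31+1) − 1 = 110·179/32 − 1
= 19690/32 − 1 ≈ 615.3 − 1 ≈ 614.3 → 614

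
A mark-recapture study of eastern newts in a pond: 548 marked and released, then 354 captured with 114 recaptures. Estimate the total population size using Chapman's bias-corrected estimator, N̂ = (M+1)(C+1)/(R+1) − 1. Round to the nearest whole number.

N ≈ 1694

N̂ = (548+1)(354+1)/(114+1) − 1 = 549·355/115 − 1
= 194895/115 − 1 ≈ 1694.7 − 1 ≈ 1693.7 → 1694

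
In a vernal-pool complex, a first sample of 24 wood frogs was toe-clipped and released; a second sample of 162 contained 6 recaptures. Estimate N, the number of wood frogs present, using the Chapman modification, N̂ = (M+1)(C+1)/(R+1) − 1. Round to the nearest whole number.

N̂ = (24+1)(162+1)/(6+1) − 1 = 25·163/7 − 1
= 4075/7 − 1 ≈ 582.1 − 1 ≈ 581.1 → 581

N ≈ 581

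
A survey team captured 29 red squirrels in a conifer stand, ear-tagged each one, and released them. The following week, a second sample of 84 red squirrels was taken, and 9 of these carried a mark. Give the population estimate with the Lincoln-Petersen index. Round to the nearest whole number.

N ≈ 271

N = (29 × 84) / 9 = 2436 / 9 ≈ 270.7 → 271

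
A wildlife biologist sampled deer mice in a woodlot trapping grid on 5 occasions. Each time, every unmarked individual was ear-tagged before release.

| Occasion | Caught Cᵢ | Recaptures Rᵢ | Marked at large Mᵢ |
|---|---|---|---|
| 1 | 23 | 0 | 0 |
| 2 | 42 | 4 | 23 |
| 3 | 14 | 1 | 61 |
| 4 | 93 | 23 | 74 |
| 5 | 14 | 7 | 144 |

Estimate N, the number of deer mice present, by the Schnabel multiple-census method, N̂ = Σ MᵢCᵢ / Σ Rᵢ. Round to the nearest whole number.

N ≈ 306

Σ MᵢCᵢ = 0·23 + 23·42 + 61·14 + 74·93 + 144·14 = 0 + 966 + 854 + 6882 + 2016 = 10718
Σ Rᵢ = 0 + 4 + 1 + 23 + 7 = 35
N̂ = 10718 / 35 ≈ 306.2 → 306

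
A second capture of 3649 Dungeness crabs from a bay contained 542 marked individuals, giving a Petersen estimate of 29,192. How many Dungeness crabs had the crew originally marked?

M = 4336

From N = M·C/R: M = N·R / C = 29192·542 / 3649 = 15822064 / 3649 = 4336.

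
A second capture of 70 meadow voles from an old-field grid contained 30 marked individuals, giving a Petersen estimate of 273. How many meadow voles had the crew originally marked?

From N = M·C/R: M = N·R / C = 273·30 / 70 = 8190 / 70 = 117.

M = 117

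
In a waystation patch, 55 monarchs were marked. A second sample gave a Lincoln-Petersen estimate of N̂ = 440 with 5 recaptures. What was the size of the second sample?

From N = M·C/R: C = N·R / M = 440·5 / 55 = 2200 / 55 = 40.

C = 40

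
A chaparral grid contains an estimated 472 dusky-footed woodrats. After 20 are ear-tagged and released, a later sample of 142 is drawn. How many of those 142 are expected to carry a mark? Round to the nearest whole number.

Expected recaptures E[R] = M·C / N.
E[R] = 20 × 142 / 472 = 2840 / 472 ≈ 6.0 → 6

expected recaptures ≈ 6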